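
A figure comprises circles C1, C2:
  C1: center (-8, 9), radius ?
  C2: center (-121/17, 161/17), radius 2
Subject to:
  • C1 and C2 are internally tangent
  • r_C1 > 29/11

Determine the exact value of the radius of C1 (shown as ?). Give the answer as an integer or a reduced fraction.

3

1. [int C1,C2]  r_C1² − 4r_C1 + 3 = 0  ⇒  r_C1 = 1 or 3
2. given r_C1 > 29/11: keep 3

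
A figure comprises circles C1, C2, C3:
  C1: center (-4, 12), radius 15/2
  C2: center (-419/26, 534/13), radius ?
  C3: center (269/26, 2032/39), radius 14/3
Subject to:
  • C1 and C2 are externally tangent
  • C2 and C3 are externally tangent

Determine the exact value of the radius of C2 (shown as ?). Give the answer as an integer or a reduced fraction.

1. [ext C1·C2]  r_C2² + 15r_C2 − 936 = 0  ⇒  r_C2 = 24 (r>0 drops 1)
2. [ext C2·C3]  r_C2² + (28/3)r_C2 − 800 = 0  ⇒  r_C2 = 24 (r>0 drops 1)

24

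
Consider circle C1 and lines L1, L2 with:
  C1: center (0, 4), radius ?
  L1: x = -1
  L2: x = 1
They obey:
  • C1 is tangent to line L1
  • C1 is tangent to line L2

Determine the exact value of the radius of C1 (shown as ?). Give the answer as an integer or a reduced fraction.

1

1. [C1‖L1]  r_C1² − 1 = 0  ⇒  r_C1 = 1 (r>0 drops 1)
2. [C1‖L2]  r_C1² − 1 = 0  ⇒  r_C1 = 1 (r>0 drops 1)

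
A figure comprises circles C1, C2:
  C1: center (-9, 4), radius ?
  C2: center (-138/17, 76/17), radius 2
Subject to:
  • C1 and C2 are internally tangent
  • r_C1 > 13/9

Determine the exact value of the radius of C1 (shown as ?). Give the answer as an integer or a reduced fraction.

1. [int C1,C2]  r_C1² − 4r_C1 + 3 = 0  ⇒  r_C1 = 1 or 3
2. given r_C1 > 13/9: keep 3

3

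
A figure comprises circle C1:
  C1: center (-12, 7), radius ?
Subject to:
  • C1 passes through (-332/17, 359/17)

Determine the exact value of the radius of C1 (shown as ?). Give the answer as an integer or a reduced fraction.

16

1. [C1∋P]  r_C1² − 256 = 0  ⇒  r_C1 = 16 (r>0 drops 1)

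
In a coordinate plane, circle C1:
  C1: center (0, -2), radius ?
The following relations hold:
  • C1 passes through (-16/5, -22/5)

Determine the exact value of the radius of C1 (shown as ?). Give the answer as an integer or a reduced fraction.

4

1. [C1∋P]  r_C1² − 16 = 0  ⇒  r_C1 = 4 (r>0 drops 1)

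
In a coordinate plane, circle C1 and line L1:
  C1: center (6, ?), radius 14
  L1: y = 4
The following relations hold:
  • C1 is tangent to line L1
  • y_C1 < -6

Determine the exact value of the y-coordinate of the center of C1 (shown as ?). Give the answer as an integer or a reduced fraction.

-10

1. [C1‖L1]  y_C1² − 8y_C1 − 180 = 0  ⇒  y_C1 = -10 or 18
2. given y_C1 < -6: keep -10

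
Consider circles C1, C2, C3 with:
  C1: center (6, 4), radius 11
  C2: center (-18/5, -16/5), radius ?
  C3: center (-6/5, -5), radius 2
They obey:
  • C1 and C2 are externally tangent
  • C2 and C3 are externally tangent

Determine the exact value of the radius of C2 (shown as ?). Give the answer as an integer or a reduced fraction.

1. [ext C1·C2]  r_C2² + 22r_C2 − 23 = 0  ⇒  r_C2 = 1 (r>0 drops 1)
2. [ext C2·C3]  r_C2² + 4r_C2 − 5 = 0  ⇒  r_C2 = 1 (r>0 drops 1)

1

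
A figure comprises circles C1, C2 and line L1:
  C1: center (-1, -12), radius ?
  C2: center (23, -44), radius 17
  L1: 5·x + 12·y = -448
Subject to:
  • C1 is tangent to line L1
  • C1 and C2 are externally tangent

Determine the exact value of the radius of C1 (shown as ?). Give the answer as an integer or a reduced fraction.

1. [C1‖L1]  r_C1² − 529 = 0  ⇒  r_C1 = 23 (r>0 drops 1)
2. [ext C1·C2]  r_C1² + 34r_C1 − 1311 = 0  ⇒  r_C1 = 23 (r>0 drops 1)

23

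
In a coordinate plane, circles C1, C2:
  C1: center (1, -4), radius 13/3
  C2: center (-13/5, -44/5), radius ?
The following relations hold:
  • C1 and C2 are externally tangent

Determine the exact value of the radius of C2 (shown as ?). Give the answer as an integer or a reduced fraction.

5/3

1. [ext C1·C2]  r_C2² + (26/3)r_C2 − 155/9 = 0  ⇒  r_C2 = 5/3 (r>0 drops 1)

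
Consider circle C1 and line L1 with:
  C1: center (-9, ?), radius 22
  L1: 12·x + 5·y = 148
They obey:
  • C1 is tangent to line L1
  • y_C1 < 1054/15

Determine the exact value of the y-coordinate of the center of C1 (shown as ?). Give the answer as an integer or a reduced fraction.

1. [C1‖L1]  y_C1² − (512/5)y_C1 − 3252/5 = 0  ⇒  y_C1 = -6 or 542/5
2. given y_C1 < 1054/15: keep -6

-6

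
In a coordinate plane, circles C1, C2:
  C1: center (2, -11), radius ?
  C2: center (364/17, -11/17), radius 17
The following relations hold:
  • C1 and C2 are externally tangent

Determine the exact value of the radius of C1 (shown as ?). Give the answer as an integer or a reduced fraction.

1. [ext C1·C2]  r_C1² + 34r_C1 − 195 = 0  ⇒  r_C1 = 5 (r>0 drops 1)

5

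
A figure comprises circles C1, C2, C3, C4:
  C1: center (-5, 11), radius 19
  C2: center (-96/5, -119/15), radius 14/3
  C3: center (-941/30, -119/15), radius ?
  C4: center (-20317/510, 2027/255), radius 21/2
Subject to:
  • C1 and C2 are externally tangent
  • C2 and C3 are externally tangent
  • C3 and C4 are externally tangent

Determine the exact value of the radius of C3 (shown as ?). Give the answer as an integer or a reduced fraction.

15/2

1. [ext C2·C3]  r_C3² + (28/3)r_C3 − 505/4 = 0  ⇒  r_C3 = 15/2 (r>0 drops 1)
2. [ext C3·C4]  r_C3² + 21r_C3 − 855/4 = 0  ⇒  r_C3 = 15/2 (r>0 drops 1)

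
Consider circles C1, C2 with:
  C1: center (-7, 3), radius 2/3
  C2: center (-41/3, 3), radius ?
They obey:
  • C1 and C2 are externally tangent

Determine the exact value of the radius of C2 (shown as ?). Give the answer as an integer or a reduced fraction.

1. [ext C1·C2]  r_C2² + (4/3)r_C2 − 44 = 0  ⇒  r_C2 = 6 (r>0 drops 1)

6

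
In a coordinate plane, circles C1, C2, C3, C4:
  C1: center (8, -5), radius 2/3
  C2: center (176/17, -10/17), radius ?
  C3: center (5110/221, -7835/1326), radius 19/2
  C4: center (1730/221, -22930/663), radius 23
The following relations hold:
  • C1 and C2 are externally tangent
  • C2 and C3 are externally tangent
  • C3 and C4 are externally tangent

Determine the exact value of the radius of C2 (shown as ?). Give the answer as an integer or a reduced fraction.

1. [ext C1·C2]  r_C2² + (4/3)r_C2 − 221/9 = 0  ⇒  r_C2 = 13/3 (r>0 drops 1)
2. [ext C2·C3]  r_C2² + 19r_C2 − 910/9 = 0  ⇒  r_C2 = 13/3 (r>0 drops 1)

13/3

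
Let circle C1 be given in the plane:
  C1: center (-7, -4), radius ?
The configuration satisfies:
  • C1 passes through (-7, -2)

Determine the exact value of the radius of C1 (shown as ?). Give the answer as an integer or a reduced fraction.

2

1. [C1∋P]  r_C1² − 4 = 0  ⇒  r_C1 = 2 (r>0 drops 1)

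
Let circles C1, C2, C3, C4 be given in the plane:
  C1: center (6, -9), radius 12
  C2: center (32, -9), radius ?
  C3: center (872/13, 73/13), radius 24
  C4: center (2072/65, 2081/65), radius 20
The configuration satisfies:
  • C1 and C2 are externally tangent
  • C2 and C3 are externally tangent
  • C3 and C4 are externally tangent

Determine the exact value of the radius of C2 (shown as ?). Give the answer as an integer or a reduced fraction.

1. [ext C1·C2]  r_C2² + 24r_C2 − 532 = 0  ⇒  r_C2 = 14 (r>0 drops 1)
2. [ext C2·C3]  r_C2² + 48r_C2 − 868 = 0  ⇒  r_C2 = 14 (r>0 drops 1)

14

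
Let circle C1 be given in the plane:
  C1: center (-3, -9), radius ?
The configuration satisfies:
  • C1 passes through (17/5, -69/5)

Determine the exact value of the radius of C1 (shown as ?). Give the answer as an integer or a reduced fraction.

8

1. [C1∋P]  r_C1² − 64 = 0  ⇒  r_C1 = 8 (r>0 drops 1)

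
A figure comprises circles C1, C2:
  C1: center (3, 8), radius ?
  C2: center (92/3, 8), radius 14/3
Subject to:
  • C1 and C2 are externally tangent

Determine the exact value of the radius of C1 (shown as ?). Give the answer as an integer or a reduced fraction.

23

1. [ext C1·C2]  r_C1² + (28/3)r_C1 − 2231/3 = 0  ⇒  r_C1 = 23 (r>0 drops 1)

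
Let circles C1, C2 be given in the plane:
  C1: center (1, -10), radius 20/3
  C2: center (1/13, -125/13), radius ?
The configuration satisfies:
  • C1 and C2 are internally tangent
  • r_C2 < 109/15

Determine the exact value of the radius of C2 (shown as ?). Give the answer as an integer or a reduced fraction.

1. [int C1,C2]  r_C2² − (40/3)r_C2 + 391/9 = 0  ⇒  r_C2 = 17/3 or 23/3
2. given r_C2 < 109/15: keep 17/3

17/3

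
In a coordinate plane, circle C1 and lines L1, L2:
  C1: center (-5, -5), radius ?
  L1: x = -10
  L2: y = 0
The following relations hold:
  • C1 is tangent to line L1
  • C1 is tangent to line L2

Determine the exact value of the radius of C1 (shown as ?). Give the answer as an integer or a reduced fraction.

1. [C1‖L1]  r_C1² − 25 = 0  ⇒  r_C1 = 5 (r>0 drops 1)
2. [C1‖L2]  r_C1² − 25 = 0  ⇒  r_C1 = 5 (r>0 drops 1)

5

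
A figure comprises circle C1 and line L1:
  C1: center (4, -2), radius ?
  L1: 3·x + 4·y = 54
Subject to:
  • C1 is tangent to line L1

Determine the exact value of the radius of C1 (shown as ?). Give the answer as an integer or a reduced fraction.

10

1. [C1‖L1]  r_C1² − 100 = 0  ⇒  r_C1 = 10 (r>0 drops 1)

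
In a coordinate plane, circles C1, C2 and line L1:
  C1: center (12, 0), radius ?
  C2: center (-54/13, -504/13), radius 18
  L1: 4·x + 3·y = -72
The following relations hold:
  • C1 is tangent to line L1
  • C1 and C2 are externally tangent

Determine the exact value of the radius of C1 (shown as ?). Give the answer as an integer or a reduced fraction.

24

1. [C1‖L1]  r_C1² − 576 = 0  ⇒  r_C1 = 24 (r>0 drops 1)
2. [ext C1·C2]  r_C1² + 36r_C1 − 1440 = 0  ⇒  r_C1 = 24 (r>0 drops 1)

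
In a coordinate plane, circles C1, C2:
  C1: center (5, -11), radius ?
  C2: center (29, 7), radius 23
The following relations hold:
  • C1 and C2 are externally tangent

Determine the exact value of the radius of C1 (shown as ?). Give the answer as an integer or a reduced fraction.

1. [ext C1·C2]  r_C1² + 46r_C1 − 371 = 0  ⇒  r_C1 = 7 (r>0 drops 1)

7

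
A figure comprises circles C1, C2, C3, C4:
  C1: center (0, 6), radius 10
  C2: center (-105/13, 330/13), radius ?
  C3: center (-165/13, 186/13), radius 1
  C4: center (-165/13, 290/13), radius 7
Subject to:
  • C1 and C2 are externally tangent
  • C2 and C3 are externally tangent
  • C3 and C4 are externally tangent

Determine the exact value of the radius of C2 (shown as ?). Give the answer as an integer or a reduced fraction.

11

1. [ext C1·C2]  r_C2² + 20r_C2 − 341 = 0  ⇒  r_C2 = 11 (r>0 drops 1)
2. [ext C2·C3]  r_C2² + 2r_C2 − 143 = 0  ⇒  r_C2 = 11 (r>0 drops 1)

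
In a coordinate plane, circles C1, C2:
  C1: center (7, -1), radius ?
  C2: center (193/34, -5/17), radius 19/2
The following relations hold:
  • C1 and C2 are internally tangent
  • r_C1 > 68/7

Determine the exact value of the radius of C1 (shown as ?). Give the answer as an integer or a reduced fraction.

11

1. [int C1,C2]  r_C1² − 19r_C1 + 88 = 0  ⇒  r_C1 = 8 or 11
2. given r_C1 > 68/7: keep 11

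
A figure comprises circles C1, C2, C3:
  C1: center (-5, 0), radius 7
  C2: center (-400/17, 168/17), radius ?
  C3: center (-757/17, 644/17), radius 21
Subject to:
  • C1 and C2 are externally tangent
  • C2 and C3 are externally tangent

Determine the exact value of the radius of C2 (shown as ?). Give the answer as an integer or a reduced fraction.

1. [ext C1·C2]  r_C2² + 14r_C2 − 392 = 0  ⇒  r_C2 = 14 (r>0 drops 1)
2. [ext C2·C3]  r_C2² + 42r_C2 − 784 = 0  ⇒  r_C2 = 14 (r>0 drops 1)

14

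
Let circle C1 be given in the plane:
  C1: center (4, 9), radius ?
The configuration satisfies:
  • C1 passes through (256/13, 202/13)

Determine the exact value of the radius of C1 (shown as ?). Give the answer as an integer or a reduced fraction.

1. [C1∋P]  r_C1² − 289 = 0  ⇒  r_C1 = 17 (r>0 drops 1)

17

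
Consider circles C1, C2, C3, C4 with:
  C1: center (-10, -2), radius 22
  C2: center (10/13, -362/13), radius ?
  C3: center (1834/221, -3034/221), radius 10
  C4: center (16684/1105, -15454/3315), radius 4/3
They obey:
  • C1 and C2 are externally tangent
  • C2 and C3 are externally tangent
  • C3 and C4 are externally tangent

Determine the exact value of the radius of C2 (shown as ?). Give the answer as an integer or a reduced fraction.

6

1. [ext C1·C2]  r_C2² + 44r_C2 − 300 = 0  ⇒  r_C2 = 6 (r>0 drops 1)
2. [ext C2·C3]  r_C2² + 20r_C2 − 156 = 0  ⇒  r_C2 = 6 (r>0 drops 1)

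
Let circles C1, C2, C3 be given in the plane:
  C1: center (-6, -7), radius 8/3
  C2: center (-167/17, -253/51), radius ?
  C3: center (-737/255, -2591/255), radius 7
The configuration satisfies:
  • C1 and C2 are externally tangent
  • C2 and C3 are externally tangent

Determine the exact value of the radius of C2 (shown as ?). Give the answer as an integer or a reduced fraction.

1. [ext C1·C2]  r_C2² + (16/3)r_C2 − 35/3 = 0  ⇒  r_C2 = 5/3 (r>0 drops 1)
2. [ext C2·C3]  r_C2² + 14r_C2 − 235/9 = 0  ⇒  r_C2 = 5/3 (r>0 drops 1)

5/3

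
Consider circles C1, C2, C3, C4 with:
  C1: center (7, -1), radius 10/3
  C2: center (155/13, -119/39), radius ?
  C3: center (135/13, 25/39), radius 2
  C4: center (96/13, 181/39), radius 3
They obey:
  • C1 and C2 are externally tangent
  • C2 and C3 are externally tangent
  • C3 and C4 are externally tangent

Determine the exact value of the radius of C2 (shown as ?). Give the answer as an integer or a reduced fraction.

1. [ext C1·C2]  r_C2² + (20/3)r_C2 − 52/3 = 0  ⇒  r_C2 = 2 (r>0 drops 1)
2. [ext C2·C3]  r_C2² + 4r_C2 − 12 = 0  ⇒  r_C2 = 2 (r>0 drops 1)

2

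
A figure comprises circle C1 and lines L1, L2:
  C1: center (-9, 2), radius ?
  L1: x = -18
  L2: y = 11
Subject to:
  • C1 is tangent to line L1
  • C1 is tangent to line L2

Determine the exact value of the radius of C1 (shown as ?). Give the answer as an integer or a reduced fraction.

1. [C1‖L1]  r_C1² − 81 = 0  ⇒  r_C1 = 9 (r>0 drops 1)
2. [C1‖L2]  r_C1² − 81 = 0  ⇒  r_C1 = 9 (r>0 drops 1)

9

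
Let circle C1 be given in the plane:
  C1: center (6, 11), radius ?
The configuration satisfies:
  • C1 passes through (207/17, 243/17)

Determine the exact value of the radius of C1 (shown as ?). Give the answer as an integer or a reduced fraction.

1. [C1∋P]  r_C1² − 49 = 0  ⇒  r_C1 = 7 (r>0 drops 1)

7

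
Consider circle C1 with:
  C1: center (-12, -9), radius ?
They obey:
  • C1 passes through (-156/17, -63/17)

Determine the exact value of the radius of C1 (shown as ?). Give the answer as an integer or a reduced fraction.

6

1. [C1∋P]  r_C1² − 36 = 0  ⇒  r_C1 = 6 (r>0 drops 1)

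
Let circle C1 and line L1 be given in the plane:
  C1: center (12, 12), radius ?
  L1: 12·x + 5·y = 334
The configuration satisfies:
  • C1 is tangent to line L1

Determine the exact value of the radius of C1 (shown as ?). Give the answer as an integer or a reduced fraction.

10

1. [C1‖L1]  r_C1² − 100 = 0  ⇒  r_C1 = 10 (r>0 drops 1)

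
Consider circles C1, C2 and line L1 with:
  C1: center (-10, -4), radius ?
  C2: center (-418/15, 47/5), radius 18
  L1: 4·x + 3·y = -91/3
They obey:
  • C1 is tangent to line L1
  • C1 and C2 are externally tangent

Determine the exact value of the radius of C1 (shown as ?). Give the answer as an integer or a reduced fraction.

13/3

1. [C1‖L1]  r_C1² − 169/9 = 0  ⇒  r_C1 = 13/3 (r>0 drops 1)
2. [ext C1·C2]  r_C1² + 36r_C1 − 1573/9 = 0  ⇒  r_C1 = 13/3 (r>0 drops 1)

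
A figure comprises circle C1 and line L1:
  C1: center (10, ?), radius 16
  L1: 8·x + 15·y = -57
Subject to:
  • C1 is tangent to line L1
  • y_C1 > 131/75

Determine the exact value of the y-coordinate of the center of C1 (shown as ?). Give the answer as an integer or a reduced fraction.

9

1. [C1‖L1]  y_C1² + (274/15)y_C1 − 1227/5 = 0  ⇒  y_C1 = -409/15 or 9
2. given y_C1 > 131/75: keep 9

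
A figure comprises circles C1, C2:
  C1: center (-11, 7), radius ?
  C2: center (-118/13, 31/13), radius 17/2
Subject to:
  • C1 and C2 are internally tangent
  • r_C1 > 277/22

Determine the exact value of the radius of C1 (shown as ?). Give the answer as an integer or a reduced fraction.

27/2

1. [int C1,C2]  r_C1² − 17r_C1 + 189/4 = 0  ⇒  r_C1 = 7/2 or 27/2
2. given r_C1 > 277/22: keep 27/2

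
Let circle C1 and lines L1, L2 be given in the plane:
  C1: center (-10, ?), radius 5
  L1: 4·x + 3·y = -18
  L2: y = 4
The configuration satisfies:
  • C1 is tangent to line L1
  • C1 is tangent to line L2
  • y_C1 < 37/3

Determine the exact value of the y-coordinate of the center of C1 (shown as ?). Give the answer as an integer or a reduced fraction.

1. [C1‖L1]  y_C1² − (44/3)y_C1 − 47/3 = 0  ⇒  y_C1 = -1 or 47/3
2. [C1‖L2]  y_C1² − 8y_C1 − 9 = 0  ⇒  y_C1 = -1 or 9

-1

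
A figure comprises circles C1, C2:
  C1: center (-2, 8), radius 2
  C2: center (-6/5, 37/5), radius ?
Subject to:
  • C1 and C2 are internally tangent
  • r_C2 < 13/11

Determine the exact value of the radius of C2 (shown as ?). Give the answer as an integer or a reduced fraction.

1

1. [int C1,C2]  r_C2² − 4r_C2 + 3 = 0  ⇒  r_C2 = 1 or 3
2. given r_C2 < 13/11: keep 1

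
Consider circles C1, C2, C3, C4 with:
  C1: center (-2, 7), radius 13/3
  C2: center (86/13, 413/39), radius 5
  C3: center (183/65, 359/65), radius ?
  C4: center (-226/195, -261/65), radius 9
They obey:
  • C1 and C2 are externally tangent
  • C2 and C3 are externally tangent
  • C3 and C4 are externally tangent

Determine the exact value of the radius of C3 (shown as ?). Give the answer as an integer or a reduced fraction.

1. [ext C2·C3]  r_C3² + 10r_C3 − 136/9 = 0  ⇒  r_C3 = 4/3 (r>0 drops 1)
2. [ext C3·C4]  r_C3² + 18r_C3 − 232/9 = 0  ⇒  r_C3 = 4/3 (r>0 drops 1)

4/3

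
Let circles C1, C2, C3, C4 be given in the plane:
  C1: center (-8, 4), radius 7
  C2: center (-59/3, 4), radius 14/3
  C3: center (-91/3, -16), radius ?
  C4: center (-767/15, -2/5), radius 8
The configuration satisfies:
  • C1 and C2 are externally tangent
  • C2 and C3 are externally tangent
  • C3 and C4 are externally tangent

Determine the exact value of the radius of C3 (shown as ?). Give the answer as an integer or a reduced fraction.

1. [ext C2·C3]  r_C3² + (28/3)r_C3 − 492 = 0  ⇒  r_C3 = 18 (r>0 drops 1)
2. [ext C3·C4]  r_C3² + 16r_C3 − 612 = 0  ⇒  r_C3 = 18 (r>0 drops 1)

18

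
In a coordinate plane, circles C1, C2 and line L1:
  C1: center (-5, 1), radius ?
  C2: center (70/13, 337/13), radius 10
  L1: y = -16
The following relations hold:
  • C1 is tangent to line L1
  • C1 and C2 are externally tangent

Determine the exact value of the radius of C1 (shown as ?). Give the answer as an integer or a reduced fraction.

1. [C1‖L1]  r_C1² − 289 = 0  ⇒  r_C1 = 17 (r>0 drops 1)
2. [ext C1·C2]  r_C1² + 20r_C1 − 629 = 0  ⇒  r_C1 = 17 (r>0 drops 1)

17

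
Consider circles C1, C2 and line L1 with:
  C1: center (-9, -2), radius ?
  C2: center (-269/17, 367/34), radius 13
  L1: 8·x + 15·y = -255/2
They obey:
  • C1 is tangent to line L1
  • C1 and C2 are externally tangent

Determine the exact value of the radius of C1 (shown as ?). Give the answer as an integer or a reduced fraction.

3/2

1. [C1‖L1]  r_C1² − 9/4 = 0  ⇒  r_C1 = 3/2 (r>0 drops 1)
2. [ext C1·C2]  r_C1² + 26r_C1 − 165/4 = 0  ⇒  r_C1 = 3/2 (r>0 drops 1)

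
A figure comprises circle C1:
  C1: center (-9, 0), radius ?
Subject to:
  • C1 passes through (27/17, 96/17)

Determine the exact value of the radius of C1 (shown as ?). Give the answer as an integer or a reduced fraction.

1. [C1∋P]  r_C1² − 144 = 0  ⇒  r_C1 = 12 (r>0 drops 1)

12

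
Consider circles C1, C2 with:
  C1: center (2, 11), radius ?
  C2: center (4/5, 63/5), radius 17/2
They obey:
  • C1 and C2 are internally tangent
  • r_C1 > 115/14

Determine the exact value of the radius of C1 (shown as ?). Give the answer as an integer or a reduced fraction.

1. [int C1,C2]  r_C1² − 17r_C1 + 273/4 = 0  ⇒  r_C1 = 13/2 or 21/2
2. given r_C1 > 115/14: keep 21/2

21/2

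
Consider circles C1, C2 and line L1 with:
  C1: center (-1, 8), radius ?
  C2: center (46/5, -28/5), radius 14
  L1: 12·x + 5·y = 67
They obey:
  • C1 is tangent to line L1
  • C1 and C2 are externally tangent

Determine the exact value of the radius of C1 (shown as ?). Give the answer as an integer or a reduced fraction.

1. [C1‖L1]  r_C1² − 9 = 0  ⇒  r_C1 = 3 (r>0 drops 1)
2. [ext C1·C2]  r_C1² + 28r_C1 − 93 = 0  ⇒  r_C1 = 3 (r>0 drops 1)

3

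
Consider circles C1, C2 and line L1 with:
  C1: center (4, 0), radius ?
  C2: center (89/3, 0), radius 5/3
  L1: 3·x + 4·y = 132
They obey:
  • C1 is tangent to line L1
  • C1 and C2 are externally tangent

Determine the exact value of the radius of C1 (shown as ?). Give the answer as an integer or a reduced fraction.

24

1. [C1‖L1]  r_C1² − 576 = 0  ⇒  r_C1 = 24 (r>0 drops 1)
2. [ext C1·C2]  r_C1² + (10/3)r_C1 − 656 = 0  ⇒  r_C1 = 24 (r>0 drops 1)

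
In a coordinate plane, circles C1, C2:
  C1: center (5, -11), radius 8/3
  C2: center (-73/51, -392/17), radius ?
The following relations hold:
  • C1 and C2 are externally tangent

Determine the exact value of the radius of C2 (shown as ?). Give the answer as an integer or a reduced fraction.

11

1. [ext C1·C2]  r_C2² + (16/3)r_C2 − 539/3 = 0  ⇒  r_C2 = 11 (r>0 drops 1)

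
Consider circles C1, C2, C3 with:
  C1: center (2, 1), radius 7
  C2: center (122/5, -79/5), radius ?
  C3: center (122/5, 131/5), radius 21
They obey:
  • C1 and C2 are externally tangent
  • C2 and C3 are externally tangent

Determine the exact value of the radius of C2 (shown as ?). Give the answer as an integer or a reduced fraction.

21

1. [ext C1·C2]  r_C2² + 14r_C2 − 735 = 0  ⇒  r_C2 = 21 (r>0 drops 1)
2. [ext C2·C3]  r_C2² + 42r_C2 − 1323 = 0  ⇒  r_C2 = 21 (r>0 drops 1)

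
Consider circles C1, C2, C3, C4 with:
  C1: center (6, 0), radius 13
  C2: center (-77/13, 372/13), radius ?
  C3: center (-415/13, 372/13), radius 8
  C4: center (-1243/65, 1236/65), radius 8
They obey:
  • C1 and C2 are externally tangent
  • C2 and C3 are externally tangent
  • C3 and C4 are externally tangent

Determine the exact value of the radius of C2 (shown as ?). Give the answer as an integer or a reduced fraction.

1. [ext C1·C2]  r_C2² + 26r_C2 − 792 = 0  ⇒  r_C2 = 18 (r>0 drops 1)
2. [ext C2·C3]  r_C2² + 16r_C2 − 612 = 0  ⇒  r_C2 = 18 (r>0 drops 1)

18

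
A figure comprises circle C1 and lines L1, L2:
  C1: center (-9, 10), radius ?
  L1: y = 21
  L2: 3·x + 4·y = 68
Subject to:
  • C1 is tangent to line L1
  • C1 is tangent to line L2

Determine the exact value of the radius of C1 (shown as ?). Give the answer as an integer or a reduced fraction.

1. [C1‖L1]  r_C1² − 121 = 0  ⇒  r_C1 = 11 (r>0 drops 1)
2. [C1‖L2]  r_C1² − 121 = 0  ⇒  r_C1 = 11 (r>0 drops 1)

11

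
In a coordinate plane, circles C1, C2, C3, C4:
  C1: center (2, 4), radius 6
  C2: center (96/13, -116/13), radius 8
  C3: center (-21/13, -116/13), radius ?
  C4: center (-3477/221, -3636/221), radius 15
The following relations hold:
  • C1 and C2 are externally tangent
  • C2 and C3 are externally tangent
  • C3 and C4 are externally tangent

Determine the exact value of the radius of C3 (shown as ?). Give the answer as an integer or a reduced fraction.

1

1. [ext C2·C3]  r_C3² + 16r_C3 − 17 = 0  ⇒  r_C3 = 1 (r>0 drops 1)
2. [ext C3·C4]  r_C3² + 30r_C3 − 31 = 0  ⇒  r_C3 = 1 (r>0 drops 1)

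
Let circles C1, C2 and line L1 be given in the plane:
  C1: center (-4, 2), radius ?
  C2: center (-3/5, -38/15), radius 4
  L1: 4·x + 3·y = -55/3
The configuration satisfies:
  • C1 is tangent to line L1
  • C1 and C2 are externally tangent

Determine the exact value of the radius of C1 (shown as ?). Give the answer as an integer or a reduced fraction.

1. [C1‖L1]  r_C1² − 25/9 = 0  ⇒  r_C1 = 5/3 (r>0 drops 1)
2. [ext C1·C2]  r_C1² + 8r_C1 − 145/9 = 0  ⇒  r_C1 = 5/3 (r>0 drops 1)

5/3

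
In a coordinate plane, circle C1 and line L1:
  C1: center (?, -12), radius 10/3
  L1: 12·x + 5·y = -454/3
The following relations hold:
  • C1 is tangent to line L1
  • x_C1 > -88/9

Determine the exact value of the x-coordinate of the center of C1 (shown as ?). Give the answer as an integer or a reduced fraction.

-4

1. [C1‖L1]  x_C1² + (137/9)x_C1 + 404/9 = 0  ⇒  x_C1 = -101/9 or -4
2. given x_C1 > -88/9: keep -4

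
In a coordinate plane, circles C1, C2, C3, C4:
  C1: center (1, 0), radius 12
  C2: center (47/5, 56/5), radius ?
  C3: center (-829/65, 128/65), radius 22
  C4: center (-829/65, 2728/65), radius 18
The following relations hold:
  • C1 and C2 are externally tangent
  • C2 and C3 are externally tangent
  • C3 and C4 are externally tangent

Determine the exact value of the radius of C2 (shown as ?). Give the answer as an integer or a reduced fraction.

2

1. [ext C1·C2]  r_C2² + 24r_C2 − 52 = 0  ⇒  r_C2 = 2 (r>0 drops 1)
2. [ext C2·C3]  r_C2² + 44r_C2 − 92 = 0  ⇒  r_C2 = 2 (r>0 drops 1)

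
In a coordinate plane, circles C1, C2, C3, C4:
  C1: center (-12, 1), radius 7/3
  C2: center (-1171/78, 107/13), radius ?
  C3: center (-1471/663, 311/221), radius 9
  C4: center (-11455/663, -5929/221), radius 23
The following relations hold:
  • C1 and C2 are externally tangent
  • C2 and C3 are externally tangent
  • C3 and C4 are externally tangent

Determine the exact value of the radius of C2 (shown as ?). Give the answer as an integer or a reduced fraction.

11/2

1. [ext C1·C2]  r_C2² + (14/3)r_C2 − 671/12 = 0  ⇒  r_C2 = 11/2 (r>0 drops 1)
2. [ext C2·C3]  r_C2² + 18r_C2 − 517/4 = 0  ⇒  r_C2 = 11/2 (r>0 drops 1)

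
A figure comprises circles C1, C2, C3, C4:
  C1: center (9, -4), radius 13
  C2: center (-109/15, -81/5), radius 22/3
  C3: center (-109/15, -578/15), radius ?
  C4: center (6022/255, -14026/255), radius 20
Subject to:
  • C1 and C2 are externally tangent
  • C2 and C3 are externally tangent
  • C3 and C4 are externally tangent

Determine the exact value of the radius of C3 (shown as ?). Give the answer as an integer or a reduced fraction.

15

1. [ext C2·C3]  r_C3² + (44/3)r_C3 − 445 = 0  ⇒  r_C3 = 15 (r>0 drops 1)
2. [ext C3·C4]  r_C3² + 40r_C3 − 825 = 0  ⇒  r_C3 = 15 (r>0 drops 1)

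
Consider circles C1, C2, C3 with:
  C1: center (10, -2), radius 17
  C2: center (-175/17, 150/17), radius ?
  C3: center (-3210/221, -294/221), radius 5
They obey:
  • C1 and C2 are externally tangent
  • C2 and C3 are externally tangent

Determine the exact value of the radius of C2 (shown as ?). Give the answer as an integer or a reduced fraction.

1. [ext C1·C2]  r_C2² + 34r_C2 − 240 = 0  ⇒  r_C2 = 6 (r>0 drops 1)
2. [ext C2·C3]  r_C2² + 10r_C2 − 96 = 0  ⇒  r_C2 = 6 (r>0 drops 1)

6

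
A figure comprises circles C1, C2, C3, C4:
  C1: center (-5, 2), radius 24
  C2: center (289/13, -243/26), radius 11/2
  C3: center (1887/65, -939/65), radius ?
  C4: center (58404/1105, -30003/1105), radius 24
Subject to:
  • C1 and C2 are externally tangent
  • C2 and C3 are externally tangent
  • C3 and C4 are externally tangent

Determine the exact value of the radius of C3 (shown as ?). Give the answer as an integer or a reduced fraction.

1. [ext C2·C3]  r_C3² + 11r_C3 − 42 = 0  ⇒  r_C3 = 3 (r>0 drops 1)
2. [ext C3·C4]  r_C3² + 48r_C3 − 153 = 0  ⇒  r_C3 = 3 (r>0 drops 1)

3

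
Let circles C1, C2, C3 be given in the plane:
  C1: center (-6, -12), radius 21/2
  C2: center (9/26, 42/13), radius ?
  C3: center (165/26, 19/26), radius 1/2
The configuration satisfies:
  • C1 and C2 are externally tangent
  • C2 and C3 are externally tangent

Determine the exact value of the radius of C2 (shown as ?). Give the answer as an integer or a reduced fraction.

6

1. [ext C1·C2]  r_C2² + 21r_C2 − 162 = 0  ⇒  r_C2 = 6 (r>0 drops 1)
2. [ext C2·C3]  r_C2² + 1r_C2 − 42 = 0  ⇒  r_C2 = 6 (r>0 drops 1)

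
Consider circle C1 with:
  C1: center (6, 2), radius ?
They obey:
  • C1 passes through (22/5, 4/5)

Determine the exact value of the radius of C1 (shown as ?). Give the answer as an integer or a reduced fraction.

2

1. [C1∋P]  r_C1² − 4 = 0  ⇒  r_C1 = 2 (r>0 drops 1)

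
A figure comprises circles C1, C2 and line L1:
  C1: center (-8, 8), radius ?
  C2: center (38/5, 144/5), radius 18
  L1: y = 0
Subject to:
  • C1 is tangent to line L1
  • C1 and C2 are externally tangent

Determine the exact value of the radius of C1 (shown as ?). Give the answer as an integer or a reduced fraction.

8

1. [C1‖L1]  r_C1² − 64 = 0  ⇒  r_C1 = 8 (r>0 drops 1)
2. [ext C1·C2]  r_C1² + 36r_C1 − 352 = 0  ⇒  r_C1 = 8 (r>0 drops 1)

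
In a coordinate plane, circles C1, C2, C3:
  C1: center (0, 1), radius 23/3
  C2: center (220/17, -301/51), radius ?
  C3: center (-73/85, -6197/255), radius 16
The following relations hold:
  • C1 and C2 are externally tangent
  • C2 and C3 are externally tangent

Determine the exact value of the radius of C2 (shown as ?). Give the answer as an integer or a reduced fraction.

7

1. [ext C1·C2]  r_C2² + (46/3)r_C2 − 469/3 = 0  ⇒  r_C2 = 7 (r>0 drops 1)
2. [ext C2·C3]  r_C2² + 32r_C2 − 273 = 0  ⇒  r_C2 = 7 (r>0 drops 1)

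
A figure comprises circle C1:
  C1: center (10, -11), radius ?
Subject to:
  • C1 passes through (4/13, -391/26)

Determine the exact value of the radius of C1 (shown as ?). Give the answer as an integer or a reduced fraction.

1. [C1∋P]  r_C1² − 441/4 = 0  ⇒  r_C1 = 21/2 (r>0 drops 1)

21/2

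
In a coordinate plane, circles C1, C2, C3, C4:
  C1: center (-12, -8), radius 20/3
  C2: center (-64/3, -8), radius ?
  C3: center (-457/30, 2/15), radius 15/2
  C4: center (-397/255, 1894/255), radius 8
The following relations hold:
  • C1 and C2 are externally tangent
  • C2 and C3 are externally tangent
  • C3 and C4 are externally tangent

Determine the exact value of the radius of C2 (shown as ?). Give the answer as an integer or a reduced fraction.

1. [ext C1·C2]  r_C2² + (40/3)r_C2 − 128/3 = 0  ⇒  r_C2 = 8/3 (r>0 drops 1)
2. [ext C2·C3]  r_C2² + 15r_C2 − 424/9 = 0  ⇒  r_C2 = 8/3 (r>0 drops 1)

8/3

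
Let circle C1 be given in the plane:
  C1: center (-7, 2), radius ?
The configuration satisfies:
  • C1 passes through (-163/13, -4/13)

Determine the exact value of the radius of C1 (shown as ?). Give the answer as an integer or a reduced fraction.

1. [C1∋P]  r_C1² − 36 = 0  ⇒  r_C1 = 6 (r>0 drops 1)

6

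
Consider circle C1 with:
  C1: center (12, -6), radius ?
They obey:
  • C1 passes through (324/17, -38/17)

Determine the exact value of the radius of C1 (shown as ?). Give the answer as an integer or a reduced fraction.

8

1. [C1∋P]  r_C1² − 64 = 0  ⇒  r_C1 = 8 (r>0 drops 1)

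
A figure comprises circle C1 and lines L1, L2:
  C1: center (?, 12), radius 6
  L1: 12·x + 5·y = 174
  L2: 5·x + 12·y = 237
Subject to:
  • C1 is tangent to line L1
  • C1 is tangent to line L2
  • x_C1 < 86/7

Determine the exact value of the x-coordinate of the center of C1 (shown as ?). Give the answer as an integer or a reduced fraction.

1. [C1‖L1]  x_C1² − 19x_C1 + 48 = 0  ⇒  x_C1 = 3 or 16
2. [C1‖L2]  x_C1² − (186/5)x_C1 + 513/5 = 0  ⇒  x_C1 = 3 or 171/5

3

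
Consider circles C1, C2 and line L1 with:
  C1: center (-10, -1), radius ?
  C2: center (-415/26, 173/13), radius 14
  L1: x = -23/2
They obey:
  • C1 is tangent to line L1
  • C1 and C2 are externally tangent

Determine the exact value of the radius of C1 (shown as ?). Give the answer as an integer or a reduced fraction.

1. [C1‖L1]  r_C1² − 9/4 = 0  ⇒  r_C1 = 3/2 (r>0 drops 1)
2. [ext C1·C2]  r_C1² + 28r_C1 − 177/4 = 0  ⇒  r_C1 = 3/2 (r>0 drops 1)

3/2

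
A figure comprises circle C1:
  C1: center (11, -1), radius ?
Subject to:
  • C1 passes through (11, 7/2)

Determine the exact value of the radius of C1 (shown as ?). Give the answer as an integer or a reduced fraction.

9/2

1. [C1∋P]  r_C1² − 81/4 = 0  ⇒  r_C1 = 9/2 (r>0 drops 1)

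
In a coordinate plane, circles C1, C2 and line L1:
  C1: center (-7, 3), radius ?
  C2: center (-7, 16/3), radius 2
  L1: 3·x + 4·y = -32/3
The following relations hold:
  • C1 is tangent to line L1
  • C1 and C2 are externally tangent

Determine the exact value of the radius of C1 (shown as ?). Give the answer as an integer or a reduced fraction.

1. [C1‖L1]  r_C1² − 1/9 = 0  ⇒  r_C1 = 1/3 (r>0 drops 1)
2. [ext C1·C2]  r_C1² + 4r_C1 − 13/9 = 0  ⇒  r_C1 = 1/3 (r>0 drops 1)

1/3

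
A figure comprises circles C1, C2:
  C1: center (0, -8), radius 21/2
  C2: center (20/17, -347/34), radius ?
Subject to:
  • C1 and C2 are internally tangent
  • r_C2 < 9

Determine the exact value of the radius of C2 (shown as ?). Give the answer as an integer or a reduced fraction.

1. [int C1,C2]  r_C2² − 21r_C2 + 104 = 0  ⇒  r_C2 = 8 or 13
2. given r_C2 < 9: keep 8

8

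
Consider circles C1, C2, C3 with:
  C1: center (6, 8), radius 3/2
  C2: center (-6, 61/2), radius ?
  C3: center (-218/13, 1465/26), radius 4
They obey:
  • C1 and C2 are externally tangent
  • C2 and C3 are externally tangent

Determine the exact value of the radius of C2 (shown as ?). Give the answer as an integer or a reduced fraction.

1. [ext C1·C2]  r_C2² + 3r_C2 − 648 = 0  ⇒  r_C2 = 24 (r>0 drops 1)
2. [ext C2·C3]  r_C2² + 8r_C2 − 768 = 0  ⇒  r_C2 = 24 (r>0 drops 1)

24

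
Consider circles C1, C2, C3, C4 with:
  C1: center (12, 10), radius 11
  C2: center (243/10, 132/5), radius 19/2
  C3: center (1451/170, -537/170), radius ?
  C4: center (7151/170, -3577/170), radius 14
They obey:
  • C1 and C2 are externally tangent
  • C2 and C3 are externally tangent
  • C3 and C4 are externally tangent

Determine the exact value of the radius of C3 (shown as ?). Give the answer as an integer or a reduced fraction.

1. [ext C2·C3]  r_C3² + 19r_C3 − 1032 = 0  ⇒  r_C3 = 24 (r>0 drops 1)
2. [ext C3·C4]  r_C3² + 28r_C3 − 1248 = 0  ⇒  r_C3 = 24 (r>0 drops 1)

24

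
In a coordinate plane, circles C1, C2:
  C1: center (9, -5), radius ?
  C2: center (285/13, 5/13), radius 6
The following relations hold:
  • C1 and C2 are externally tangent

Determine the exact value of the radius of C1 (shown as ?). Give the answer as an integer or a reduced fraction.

1. [ext C1·C2]  r_C1² + 12r_C1 − 160 = 0  ⇒  r_C1 = 8 (r>0 drops 1)

8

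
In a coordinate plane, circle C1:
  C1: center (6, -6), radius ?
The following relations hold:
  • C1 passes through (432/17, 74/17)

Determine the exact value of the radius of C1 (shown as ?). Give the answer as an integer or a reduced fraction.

22

1. [C1∋P]  r_C1² − 484 = 0  ⇒  r_C1 = 22 (r>0 drops 1)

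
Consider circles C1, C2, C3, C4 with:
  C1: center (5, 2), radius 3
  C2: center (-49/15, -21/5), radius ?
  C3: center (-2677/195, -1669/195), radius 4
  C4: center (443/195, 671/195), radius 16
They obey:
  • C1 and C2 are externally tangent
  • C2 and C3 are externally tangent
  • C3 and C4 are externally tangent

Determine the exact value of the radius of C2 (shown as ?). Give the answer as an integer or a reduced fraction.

1. [ext C1·C2]  r_C2² + 6r_C2 − 880/9 = 0  ⇒  r_C2 = 22/3 (r>0 drops 1)
2. [ext C2·C3]  r_C2² + 8r_C2 − 1012/9 = 0  ⇒  r_C2 = 22/3 (r>0 drops 1)

22/3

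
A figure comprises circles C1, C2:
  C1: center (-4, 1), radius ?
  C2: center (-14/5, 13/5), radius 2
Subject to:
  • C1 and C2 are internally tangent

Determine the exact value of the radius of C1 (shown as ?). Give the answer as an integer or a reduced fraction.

4

1. [int C1,C2]  r_C1² − 4r_C1 = 0  ⇒  r_C1 = 4 (r>0 drops 1)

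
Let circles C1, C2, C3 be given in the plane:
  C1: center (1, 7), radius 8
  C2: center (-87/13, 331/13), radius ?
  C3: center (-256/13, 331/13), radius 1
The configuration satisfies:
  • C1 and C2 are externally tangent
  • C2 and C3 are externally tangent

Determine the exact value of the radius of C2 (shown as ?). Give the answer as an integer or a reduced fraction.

1. [ext C1·C2]  r_C2² + 16r_C2 − 336 = 0  ⇒  r_C2 = 12 (r>0 drops 1)
2. [ext C2·C3]  r_C2² + 2r_C2 − 168 = 0  ⇒  r_C2 = 12 (r>0 drops 1)

12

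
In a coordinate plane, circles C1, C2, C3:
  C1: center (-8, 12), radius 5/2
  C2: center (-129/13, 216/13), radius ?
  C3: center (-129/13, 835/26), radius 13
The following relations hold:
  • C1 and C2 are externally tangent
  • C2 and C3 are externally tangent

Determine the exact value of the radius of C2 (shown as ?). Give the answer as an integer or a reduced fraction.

1. [ext C1·C2]  r_C2² + 5r_C2 − 75/4 = 0  ⇒  r_C2 = 5/2 (r>0 drops 1)
2. [ext C2·C3]  r_C2² + 26r_C2 − 285/4 = 0  ⇒  r_C2 = 5/2 (r>0 drops 1)

5/2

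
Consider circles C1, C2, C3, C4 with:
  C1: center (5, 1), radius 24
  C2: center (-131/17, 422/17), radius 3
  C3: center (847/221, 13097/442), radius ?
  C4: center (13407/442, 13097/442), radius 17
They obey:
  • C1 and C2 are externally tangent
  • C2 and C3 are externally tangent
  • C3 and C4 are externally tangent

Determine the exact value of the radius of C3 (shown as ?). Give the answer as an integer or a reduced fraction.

19/2

1. [ext C2·C3]  r_C3² + 6r_C3 − 589/4 = 0  ⇒  r_C3 = 19/2 (r>0 drops 1)
2. [ext C3·C4]  r_C3² + 34r_C3 − 1653/4 = 0  ⇒  r_C3 = 19/2 (r>0 drops 1)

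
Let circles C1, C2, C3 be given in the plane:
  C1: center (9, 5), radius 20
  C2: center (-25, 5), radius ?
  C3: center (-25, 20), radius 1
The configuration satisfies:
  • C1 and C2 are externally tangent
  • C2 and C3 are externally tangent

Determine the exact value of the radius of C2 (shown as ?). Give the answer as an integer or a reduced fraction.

1. [ext C1·C2]  r_C2² + 40r_C2 − 756 = 0  ⇒  r_C2 = 14 (r>0 drops 1)
2. [ext C2·C3]  r_C2² + 2r_C2 − 224 = 0  ⇒  r_C2 = 14 (r>0 drops 1)

14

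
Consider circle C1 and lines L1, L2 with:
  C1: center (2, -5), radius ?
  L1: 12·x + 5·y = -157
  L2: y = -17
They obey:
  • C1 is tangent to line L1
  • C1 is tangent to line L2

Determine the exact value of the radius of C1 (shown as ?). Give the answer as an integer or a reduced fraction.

1. [C1‖L1]  r_C1² − 144 = 0  ⇒  r_C1 = 12 (r>0 drops 1)
2. [C1‖L2]  r_C1² − 144 = 0  ⇒  r_C1 = 12 (r>0 drops 1)

12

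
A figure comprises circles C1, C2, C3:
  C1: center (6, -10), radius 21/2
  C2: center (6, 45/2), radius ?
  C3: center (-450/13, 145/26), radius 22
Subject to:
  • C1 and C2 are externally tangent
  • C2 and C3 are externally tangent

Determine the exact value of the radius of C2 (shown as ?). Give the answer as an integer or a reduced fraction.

1. [ext C1·C2]  r_C2² + 21r_C2 − 946 = 0  ⇒  r_C2 = 22 (r>0 drops 1)
2. [ext C2·C3]  r_C2² + 44r_C2 − 1452 = 0  ⇒  r_C2 = 22 (r>0 drops 1)

22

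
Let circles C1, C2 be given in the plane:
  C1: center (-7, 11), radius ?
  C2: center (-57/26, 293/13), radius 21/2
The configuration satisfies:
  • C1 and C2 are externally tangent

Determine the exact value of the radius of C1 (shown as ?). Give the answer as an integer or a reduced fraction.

2

1. [ext C1·C2]  r_C1² + 21r_C1 − 46 = 0  ⇒  r_C1 = 2 (r>0 drops 1)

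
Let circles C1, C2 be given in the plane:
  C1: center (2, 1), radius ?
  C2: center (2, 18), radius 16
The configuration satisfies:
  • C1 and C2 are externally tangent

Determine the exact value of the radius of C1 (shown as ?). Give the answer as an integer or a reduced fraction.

1. [ext C1·C2]  r_C1² + 32r_C1 − 33 = 0  ⇒  r_C1 = 1 (r>0 drops 1)

1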